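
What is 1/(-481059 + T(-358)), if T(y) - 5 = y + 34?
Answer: -1/481378 ≈ -2.0774e-6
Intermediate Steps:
T(y) = 39 + y (T(y) = 5 + (y + 34) = 5 + (34 + y) = 39 + y)
1/(-481059 + T(-358)) = 1/(-481059 + (39 - 358)) = 1/(-481059 - 319) = 1/(-481378) = -1/481378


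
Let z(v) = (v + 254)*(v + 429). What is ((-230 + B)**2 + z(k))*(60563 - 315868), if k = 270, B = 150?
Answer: -95146046180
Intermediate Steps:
z(v) = (254 + v)*(429 + v)
((-230 + B)**2 + z(k))*(60563 - 315868) = ((-230 + 150)**2 + (108966 + 270**2 + 683*270))*(60563 - 315868) = ((-80)**2 + (108966 + 72900 + 184410))*(-255305) = (6400 + 366276)*(-255305) = 372676*(-255305) = -95146046180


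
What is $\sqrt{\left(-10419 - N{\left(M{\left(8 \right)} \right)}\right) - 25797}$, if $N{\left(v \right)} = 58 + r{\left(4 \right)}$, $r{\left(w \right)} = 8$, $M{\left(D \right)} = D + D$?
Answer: $i \sqrt{36282} \approx 190.48 i$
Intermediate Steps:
$M{\left(D \right)} = 2 D$
$N{\left(v \right)} = 66$ ($N{\left(v \right)} = 58 + 8 = 66$)
$\sqrt{\left(-10419 - N{\left(M{\left(8 \right)} \right)}\right) - 25797} = \sqrt{\left(-10419 - 66\right) - 25797} = \sqrt{-10485 - 25797} = \sqrt{-36282} = i \sqrt{36282}$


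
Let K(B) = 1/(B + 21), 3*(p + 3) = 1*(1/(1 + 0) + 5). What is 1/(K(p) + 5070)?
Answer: 20/101401 ≈ 0.00019724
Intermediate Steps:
p = -1 (p = -3 + (1*(1/(1 + 0) + 5))/3 = -3 + (1*(1/1 + 5))/3 = -3 + (1*(1 + 5))/3 = -3 + (1*6)/3 = -3 + (⅓)*6 = -3 + 2 = -1)
K(B) = 1/(21 + B)
1/(K(p) + 5070) = 1/(1/(21 - 1) + 5070) = 1/(1/20 + 5070) = 1/(101401/20) = 20/101401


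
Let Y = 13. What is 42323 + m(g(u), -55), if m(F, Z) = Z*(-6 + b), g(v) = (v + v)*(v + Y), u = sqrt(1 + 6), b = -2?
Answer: 42763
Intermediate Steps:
u = sqrt(7) ≈ 2.6458
g(v) = 2*v*(13 + v) (g(v) = (v + v)*(v + 13) = (2*v)*(13 + v) = 2*v*(13 + v))
m(F, Z) = -8*Z (m(F, Z) = Z*(-6 - 2) = Z*(-8) = -8*Z)
42323 + m(g(u), -55) = 42323 - 8*(-55) = 42323 + 440 = 42763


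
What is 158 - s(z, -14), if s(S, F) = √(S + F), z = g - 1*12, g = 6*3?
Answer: 158 - 2*I*√2 ≈ 158.0 - 2.8284*I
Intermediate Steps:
g = 18
z = 6 (z = 18 - 1*12 = 18 - 12 = 6)
s(S, F) = √(F + S)
158 - s(z, -14) = 158 - √(-14 + 6) = 158 - √(-8) = 158 - 2*I*√2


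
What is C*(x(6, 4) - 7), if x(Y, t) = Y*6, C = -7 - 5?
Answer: -348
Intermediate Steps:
C = -12
x(Y, t) = 6*Y
C*(x(6, 4) - 7) = -12*(6*6 - 7) = -12*(36 - 7) = -12*29 = -348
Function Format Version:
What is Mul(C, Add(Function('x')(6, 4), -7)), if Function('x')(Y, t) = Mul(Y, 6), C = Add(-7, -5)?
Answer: -348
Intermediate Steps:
C = -12
Function('x')(Y, t) = Mul(6, Y)
Mul(C, Add(Function('x')(6, 4), -7)) = Mul(-12, Add(Mul(6, 6), -7)) = Mul(-12, Add(36, -7)) = Mul(-12, 29) = -348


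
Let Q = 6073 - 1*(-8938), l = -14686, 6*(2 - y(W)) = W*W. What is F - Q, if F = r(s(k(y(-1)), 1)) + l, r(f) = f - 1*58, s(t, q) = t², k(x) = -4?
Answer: -29739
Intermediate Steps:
y(W) = 2 - W²/6 (y(W) = 2 - W*W/6 = 2 - W²/6)
r(f) = -58 + f (r(f) = f - 58 = -58 + f)
Q = 15011 (Q = 6073 + 8938 = 15011)
F = -14728 (F = (-58 + (-4)²) - 14686 = (-58 + 16) - 14686 = -42 - 14686 = -14728)
F - Q = -14728 - 1*15011 = -14728 - 15011 = -29739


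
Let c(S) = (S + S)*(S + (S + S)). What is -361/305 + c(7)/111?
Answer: 16533/11285 ≈ 1.4650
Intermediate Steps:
c(S) = 6*S² (c(S) = (2*S)*(S + 2*S) = (2*S)*(3*S) = 6*S²)
-361/305 + c(7)/111 = -361/305 + (6*7²)/111 = -361*1/305 + (6*49)*(1/111) = -361/305 + 294*(1/111) = -361/305 + 98/37 = 16533/11285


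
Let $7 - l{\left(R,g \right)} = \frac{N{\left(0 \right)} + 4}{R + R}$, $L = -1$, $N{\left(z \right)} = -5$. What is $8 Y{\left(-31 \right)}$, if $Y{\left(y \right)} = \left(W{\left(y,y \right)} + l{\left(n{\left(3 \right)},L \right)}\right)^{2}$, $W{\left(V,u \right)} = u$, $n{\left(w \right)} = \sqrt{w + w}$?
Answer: $\frac{13825}{3} - 32 \sqrt{6} \approx 4530.0$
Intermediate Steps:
$n{\left(w \right)} = \sqrt{2} \sqrt{w}$ ($n{\left(w \right)} = \sqrt{2 w} = \sqrt{2} \sqrt{w}$)
$l{\left(R,g \right)} = 7 + \frac{1}{2 R}$ ($l{\left(R,g \right)} = 7 - \frac{-5 + 4}{R + R} = 7 - - \frac{1}{2 R} = 7 + \frac{1}{2 R}$)
$Y{\left(y \right)} = \left(7 + y + \frac{\sqrt{6}}{12}\right)^{2}$ ($Y{\left(y \right)} = \left(y + \left(7 + \frac{1}{2 \sqrt{2} \sqrt{3}}\right)\right)^{2} = \left(y + \left(7 + \frac{1}{2 \sqrt{6}}\right)\right)^{2} = \left(y + \left(7 + \frac{\frac{1}{6} \sqrt{6}}{2}\right)\right)^{2} = \left(y + \left(7 + \frac{\sqrt{6}}{12}\right)\right)^{2} = \left(7 + y + \frac{\sqrt{6}}{12}\right)^{2}$)
$8 Y{\left(-31 \right)} = 8 \frac{\left(84 + \sqrt{6} + 12 \left(-31\right)\right)^{2}}{144} = 8 \frac{\left(84 + \sqrt{6} - 372\right)^{2}}{144} = 8 \frac{\left(-288 + \sqrt{6}\right)^{2}}{144} = \frac{\left(-288 + \sqrt{6}\right)^{2}}{18}$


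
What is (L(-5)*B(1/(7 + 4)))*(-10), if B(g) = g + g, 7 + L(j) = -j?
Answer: 40/11 ≈ 3.6364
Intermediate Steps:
L(j) = -7 - j
B(g) = 2*g
(L(-5)*B(1/(7 + 4)))*(-10) = ((-7 - 1*(-5))*(2/(7 + 4)))*(-10) = ((-7 + 5)*(2/11))*(-10) = -4/11*(-10) = 40/11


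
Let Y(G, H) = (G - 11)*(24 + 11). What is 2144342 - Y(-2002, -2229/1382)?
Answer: 2214797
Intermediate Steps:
Y(G, H) = -385 + 35*G (Y(G, H) = (-11 + G)*35 = -385 + 35*G)
2144342 - Y(-2002, -2229/1382) = 2144342 - (-385 + 35*(-2002)) = 2144342 - (-385 - 70070) = 2144342 - 1*(-70455) = 2144342 + 70455 = 2214797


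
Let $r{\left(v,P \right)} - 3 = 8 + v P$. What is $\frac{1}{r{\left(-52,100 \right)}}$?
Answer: $- \frac{1}{5189} \approx -0.00019272$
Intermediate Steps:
$r{\left(v,P \right)} = 11 + P v$ ($r{\left(v,P \right)} = 3 + \left(8 + v P\right) = 3 + \left(8 + P v\right) = 11 + P v$)
$\frac{1}{r{\left(-52,100 \right)}} = \frac{1}{11 + 100 \left(-52\right)} = \frac{1}{11 - 5200} = \frac{1}{-5189} = - \frac{1}{5189}$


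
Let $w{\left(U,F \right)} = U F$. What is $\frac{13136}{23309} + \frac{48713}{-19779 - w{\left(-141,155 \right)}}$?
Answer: $\frac{1162721653}{48389484} \approx 24.028$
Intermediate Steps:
$w{\left(U,F \right)} = F U$
$\frac{13136}{23309} + \frac{48713}{-19779 - w{\left(-141,155 \right)}} = \frac{13136}{23309} + \frac{48713}{-19779 - 155 \left(-141\right)} = 13136 \cdot \frac{1}{23309} + \frac{48713}{-19779 - -21855} = \frac{13136}{23309} + \frac{48713}{-19779 + 21855} = \frac{13136}{23309} + \frac{48713}{2076} = \frac{1162721653}{48389484}$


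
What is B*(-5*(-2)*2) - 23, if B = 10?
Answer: 177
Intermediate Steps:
B*(-5*(-2)*2) - 23 = 10*(-5*(-2)*2) - 23 = 10*(10*2) - 23 = 10*20 - 23 = 200 - 23 = 177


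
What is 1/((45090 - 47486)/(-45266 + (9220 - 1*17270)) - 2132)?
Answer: -13329/28416829 ≈ -0.00046905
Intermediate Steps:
1/((45090 - 47486)/(-45266 + (9220 - 1*17270)) - 2132) = 1/(-2396/(-45266 + (9220 - 17270)) - 2132) = 1/(-2396/(-45266 - 8050) - 2132) = 1/(-2396/(-53316) - 2132) = 1/(-2396*(-1/53316) - 2132) = 1/(599/13329 - 2132) = 1/(-28416829/13329) = -13329/28416829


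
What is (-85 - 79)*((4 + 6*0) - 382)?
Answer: 61992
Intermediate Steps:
(-85 - 79)*((4 + 6*0) - 382) = -164*((4 + 0) - 382) = -164*(4 - 382) = -164*(-378) = 61992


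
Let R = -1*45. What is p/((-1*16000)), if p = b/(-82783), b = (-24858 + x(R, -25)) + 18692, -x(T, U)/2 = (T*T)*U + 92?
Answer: 949/13245280 ≈ 7.1648e-5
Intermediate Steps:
R = -45
x(T, U) = -184 - 2*U*T² (x(T, U) = -2*((T*T)*U + 92) = -2*(T²*U + 92) = -2*(U*T² + 92) = -2*(92 + U*T²) = -184 - 2*U*T²)
b = 94900 (b = (-24858 + (-184 - 2*(-25)*(-45)²)) + 18692 = (-24858 + (-184 - 2*(-25)*2025)) + 18692 = (-24858 + (-184 + 101250)) + 18692 = (-24858 + 101066) + 18692 = 76208 + 18692 = 94900)
p = -94900/82783 (p = 94900/(-82783) = 94900*(-1/82783) = -94900/82783 ≈ -1.1464)
p/((-1*16000)) = -94900/(82783*((-1*16000))) = -94900/82783/(-16000) = -94900/82783*(-1/16000) = 949/13245280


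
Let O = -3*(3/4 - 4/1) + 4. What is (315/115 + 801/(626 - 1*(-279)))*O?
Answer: 414909/8326 ≈ 49.833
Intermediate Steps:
O = 55/4 (O = -3*(3*(1/4) - 4*1) + 4 = -3*(3/4 - 4) + 4 = -3*(-13/4) + 4 = 39/4 + 4 = 55/4 ≈ 13.750)
(315/115 + 801/(626 - 1*(-279)))*O = (315/115 + 801/(626 - 1*(-279)))*(55/4) = (315*(1/115) + 801/(626 + 279))*(55/4) = (63/23 + 801/905)*(55/4) = (75438/20815)*(55/4) = 414909/8326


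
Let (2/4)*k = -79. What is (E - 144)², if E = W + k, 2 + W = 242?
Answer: 3844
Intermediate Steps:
W = 240 (W = -2 + 242 = 240)
k = -158 (k = 2*(-79) = -158)
E = 82 (E = 240 - 158 = 82)
(E - 144)² = (82 - 144)² = (-62)² = 3844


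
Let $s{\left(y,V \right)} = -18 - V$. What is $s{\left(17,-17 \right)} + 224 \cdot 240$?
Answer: $53759$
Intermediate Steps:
$s{\left(17,-17 \right)} + 224 \cdot 240 = \left(-18 - -17\right) + 224 \cdot 240 = \left(-18 + 17\right) + 53760 = -1 + 53760 = 53759$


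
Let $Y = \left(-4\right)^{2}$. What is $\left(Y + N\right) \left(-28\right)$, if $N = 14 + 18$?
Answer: $-1344$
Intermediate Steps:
$Y = 16$
$N = 32$
$\left(Y + N\right) \left(-28\right) = \left(16 + 32\right) \left(-28\right) = 48 \left(-28\right) = -1344$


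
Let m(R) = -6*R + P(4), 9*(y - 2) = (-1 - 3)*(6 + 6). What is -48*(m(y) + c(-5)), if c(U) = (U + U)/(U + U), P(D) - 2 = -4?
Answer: -912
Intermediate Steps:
P(D) = -2 (P(D) = 2 - 4 = -2)
c(U) = 1 (c(U) = (2*U)/((2*U)) = (2*U)*(1/(2*U)) = 1)
y = -10/3 (y = 2 + ((-1 - 3)*(6 + 6))/9 = 2 + (-4*12)/9 = 2 + (⅑)*(-48) = 2 - 16/3 = -10/3 ≈ -3.3333)
m(R) = -2 - 6*R (m(R) = -6*R - 2 = -2 - 6*R)
-48*(m(y) + c(-5)) = -48*((-2 - 6*(-10/3)) + 1) = -48*((-2 + 20) + 1) = -48*(18 + 1) = -48*19 = -912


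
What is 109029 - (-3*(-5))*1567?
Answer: 85524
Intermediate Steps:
109029 - (-3*(-5))*1567 = 109029 - 15*1567 = 109029 - 1*23505 = 109029 - 23505 = 85524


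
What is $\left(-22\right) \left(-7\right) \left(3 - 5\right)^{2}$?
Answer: $616$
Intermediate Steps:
$\left(-22\right) \left(-7\right) \left(3 - 5\right)^{2} = 154 \left(-2\right)^{2} = 154 \cdot 4 = 616$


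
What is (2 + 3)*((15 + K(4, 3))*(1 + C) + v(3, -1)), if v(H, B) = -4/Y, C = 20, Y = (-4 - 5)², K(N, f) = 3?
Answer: 153070/81 ≈ 1889.8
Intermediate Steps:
Y = 81 (Y = (-9)² = 81)
v(H, B) = -4/81
(2 + 3)*((15 + K(4, 3))*(1 + C) + v(3, -1)) = (2 + 3)*((15 + 3)*(1 + 20) - 4/81) = 5*(18*21 - 4/81) = 5*(378 - 4/81) = 5*(30614/81) = 153070/81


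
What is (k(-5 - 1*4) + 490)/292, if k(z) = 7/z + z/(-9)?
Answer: 1103/657 ≈ 1.6788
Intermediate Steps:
k(z) = 7/z - z/9 (k(z) = 7/z + z*(-⅑) = 7/z - z/9)
(k(-5 - 1*4) + 490)/292 = ((7/(-5 - 1*4) - (-5 - 1*4)/9) + 490)/292 = ((7/(-5 - 4) - (-5 - 4)/9) + 490)*(1/292) = ((7/(-9) - ⅑*(-9)) + 490)*(1/292) = ((7*(-⅑) + 1) + 490)*(1/292) = ((-7/9 + 1) + 490)*(1/292) = (2/9 + 490)*(1/292) = (4412/9)*(1/292) = 1103/657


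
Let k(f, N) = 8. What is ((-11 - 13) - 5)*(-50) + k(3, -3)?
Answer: 1458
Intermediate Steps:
((-11 - 13) - 5)*(-50) + k(3, -3) = ((-11 - 13) - 5)*(-50) + 8 = (-24 - 5)*(-50) + 8 = -29*(-50) + 8 = 1450 + 8 = 1458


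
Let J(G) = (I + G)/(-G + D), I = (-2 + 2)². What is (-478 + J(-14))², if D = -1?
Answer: 38787984/169 ≈ 2.2951e+5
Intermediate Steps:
I = 0 (I = 0² = 0)
J(G) = G/(-1 - G) (J(G) = (0 + G)/(-G - 1) = G/(-1 - G))
(-478 + J(-14))² = (-478 - 1*(-14)/(1 - 14))² = (-478 - 1*(-14)/(-13))² = (-478 - 1*(-14)*(-1/13))² = (-478 - 14/13)² = (-6228/13)² = 38787984/169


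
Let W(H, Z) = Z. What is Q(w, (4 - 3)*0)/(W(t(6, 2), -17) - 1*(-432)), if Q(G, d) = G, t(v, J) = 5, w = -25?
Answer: -5/83 ≈ -0.060241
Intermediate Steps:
Q(w, (4 - 3)*0)/(W(t(6, 2), -17) - 1*(-432)) = -25/(-17 - 1*(-432)) = -25/(-17 + 432) = -25/415 = -25*1/415 = -5/83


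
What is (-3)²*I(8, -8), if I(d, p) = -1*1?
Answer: -9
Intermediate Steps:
I(d, p) = -1
(-3)²*I(8, -8) = (-3)²*(-1) = 9*(-1) = -9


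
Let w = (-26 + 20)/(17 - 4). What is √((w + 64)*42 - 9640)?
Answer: 2*I*√294541/13 ≈ 83.495*I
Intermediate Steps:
w = -6/13 ≈ -0.46154
√((w + 64)*42 - 9640) = √((-6/13 + 64)*42 - 9640) = √((826/13)*42 - 9640) = √(34692/13 - 9640) = √(-90628/13) = 2*I*√294541/13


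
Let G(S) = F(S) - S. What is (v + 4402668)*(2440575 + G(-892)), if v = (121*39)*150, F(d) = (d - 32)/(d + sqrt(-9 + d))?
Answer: 129076285764262242/10345 + 61326216*I*sqrt(901)/10345 ≈ 1.2477e+13 + 1.7794e+5*I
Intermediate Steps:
F(d) = (-32 + d)/(d + sqrt(-9 + d))
v = 707850 (v = 4719*150 = 707850)
G(S) = -S + (-32 + S)/(S + sqrt(-9 + S)) (G(S) = (-32 + S)/(S + sqrt(-9 + S)) - S = -S + (-32 + S)/(S + sqrt(-9 + S)))
(v + 4402668)*(2440575 + G(-892)) = (707850 + 4402668)*(2440575 + (-1*(-892) + (-32 - 892)/(-892 + sqrt(-9 - 892)))) = 5110518*(2440575 + (892 - 924/(-892 + sqrt(-901)))) = 5110518*(2440575 + (892 - 924/(-892 + I*sqrt(901)))) = 5110518*(2441467 - 924/(-892 + I*sqrt(901))) = 12477161049906 - 4722118632/(-892 + I*sqrt(901))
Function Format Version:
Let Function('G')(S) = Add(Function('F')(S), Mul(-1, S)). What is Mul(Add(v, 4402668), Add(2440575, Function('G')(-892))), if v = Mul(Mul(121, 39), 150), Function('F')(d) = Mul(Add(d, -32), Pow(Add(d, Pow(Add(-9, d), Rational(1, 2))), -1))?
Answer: Add(Rational(129076285764262242, 10345), Mul(Rational(61326216, 10345), I, Pow(901, Rational(1, 2)))) ≈ Add(1.2477e+13, Mul(1.7794e+5, I))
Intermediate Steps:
Function('F')(d) = Mul(Pow(Add(d, Pow(Add(-9, d), Rational(1, 2))), -1), Add(-32, d)) (Function('F')(d) = Mul(Add(-32, d), Pow(Add(d, Pow(Add(-9, d), Rational(1, 2))), -1)) = Mul(Pow(Add(d, Pow(Add(-9, d), Rational(1, 2))), -1), Add(-32, d)))
v = 707850 (v = Mul(4719, 150) = 707850)
Function('G')(S) = Add(Mul(-1, S), Mul(Pow(Add(S, Pow(Add(-9, S), Rational(1, 2))), -1), Add(-32, S))) (Function('G')(S) = Add(Mul(Pow(Add(S, Pow(Add(-9, S), Rational(1, 2))), -1), Add(-32, S)), Mul(-1, S)) = Add(Mul(-1, S), Mul(Pow(Add(S, Pow(Add(-9, S), Rational(1, 2))), -1), Add(-32, S))))
Mul(Add(v, 4402668), Add(2440575, Function('G')(-892))) = Mul(Add(707850, 4402668), Add(2440575, Add(Mul(-1, -892), Mul(Pow(Add(-892, Pow(Add(-9, -892), Rational(1, 2))), -1), Add(-32, -892))))) = Mul(5110518, Add(2440575, Add(892, Mul(Pow(Add(-892, Pow(-901, Rational(1, 2))), -1), -924)))) = Mul(5110518, Add(2440575, Add(892, Mul(Pow(Add(-892, Mul(I, Pow(901, Rational(1, 2)))), -1), -924)))) = Mul(5110518, Add(2440575, Add(892, Mul(-924, Pow(Add(-892, Mul(I, Pow(901, Rational(1, 2)))), -1))))) = Mul(5110518, Add(2441467, Mul(-924, Pow(Add(-892, Mul(I, Pow(901, Rational(1, 2)))), -1)))) = Add(12477161049906, Mul(-4722118632, Pow(Add(-892, Mul(I, Pow(901, Rational(1, 2)))), -1)))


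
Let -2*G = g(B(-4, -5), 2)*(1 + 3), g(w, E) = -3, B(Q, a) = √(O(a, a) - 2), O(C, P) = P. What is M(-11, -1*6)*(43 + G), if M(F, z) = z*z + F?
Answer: 1225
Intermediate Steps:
B(Q, a) = √(-2 + a) (B(Q, a) = √(a - 2) = √(-2 + a))
G = 6 (G = -(-3)*(1 + 3)/2 = -(-3)*4/2 = -½*(-12) = 6)
M(F, z) = F + z² (M(F, z) = z² + F = F + z²)
M(-11, -1*6)*(43 + G) = (-11 + (-1*6)²)*(43 + 6) = (-11 + (-6)²)*49 = (-11 + 36)*49 = 25*49 = 1225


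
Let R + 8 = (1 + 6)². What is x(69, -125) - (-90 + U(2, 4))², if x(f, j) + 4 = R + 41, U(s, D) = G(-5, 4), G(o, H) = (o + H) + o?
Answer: -9138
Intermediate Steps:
R = 41 (R = -8 + (1 + 6)² = -8 + 7² = -8 + 49 = 41)
G(o, H) = H + 2*o (G(o, H) = (H + o) + o = H + 2*o)
U(s, D) = -6 (U(s, D) = 4 + 2*(-5) = 4 - 10 = -6)
x(f, j) = 78 (x(f, j) = -4 + (41 + 41) = -4 + 82 = 78)
x(69, -125) - (-90 + U(2, 4))² = 78 - (-90 - 6)² = 78 - 1*(-96)² = 78 - 1*9216 = 78 - 9216 = -9138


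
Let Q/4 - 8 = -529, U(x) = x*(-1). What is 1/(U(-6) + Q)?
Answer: -1/2078 ≈ -0.00048123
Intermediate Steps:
U(x) = -x
Q = -2084 (Q = 32 + 4*(-529) = 32 - 2116 = -2084)
1/(U(-6) + Q) = 1/(-1*(-6) - 2084) = 1/(6 - 2084) = 1/(-2078) = -1/2078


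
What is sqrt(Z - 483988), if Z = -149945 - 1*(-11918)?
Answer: I*sqrt(622015) ≈ 788.68*I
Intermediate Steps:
Z = -138027 (Z = -149945 + 11918 = -138027)
sqrt(Z - 483988) = sqrt(-138027 - 483988) = sqrt(-622015) = I*sqrt(622015)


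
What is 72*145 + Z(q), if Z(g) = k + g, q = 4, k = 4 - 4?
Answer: 10444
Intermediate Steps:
k = 0
Z(g) = g (Z(g) = 0 + g = g)
72*145 + Z(q) = 72*145 + 4 = 10440 + 4 = 10444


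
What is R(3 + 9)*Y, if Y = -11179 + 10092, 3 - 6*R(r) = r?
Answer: 3261/2 ≈ 1630.5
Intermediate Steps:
R(r) = ½ - r/6
Y = -1087
R(3 + 9)*Y = (½ - (3 + 9)/6)*(-1087) = (½ - ⅙*12)*(-1087) = (½ - 2)*(-1087) = -3/2*(-1087) = 3261/2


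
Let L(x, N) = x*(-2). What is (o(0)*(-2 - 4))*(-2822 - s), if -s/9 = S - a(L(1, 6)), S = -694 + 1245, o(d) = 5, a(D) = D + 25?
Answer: -57900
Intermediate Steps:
L(x, N) = -2*x
a(D) = 25 + D
S = 551
s = -4752 (s = -9*(551 - (25 - 2*1)) = -9*(551 - (25 - 2)) = -9*(551 - 1*23) = -9*(551 - 23) = -9*528 = -4752)
(o(0)*(-2 - 4))*(-2822 - s) = (5*(-2 - 4))*(-2822 - 1*(-4752)) = (5*(-6))*(-2822 + 4752) = -30*1930 = -57900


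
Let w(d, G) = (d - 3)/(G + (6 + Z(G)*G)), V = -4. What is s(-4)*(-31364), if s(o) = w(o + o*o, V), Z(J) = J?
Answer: -15682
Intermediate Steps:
w(d, G) = (-3 + d)/(6 + G + G²) (w(d, G) = (d - 3)/(G + (6 + G*G)) = (-3 + d)/(G + (6 + G²)) = (-3 + d)/(6 + G + G²))
s(o) = -⅙ + o/18 + o²/18 (s(o) = (-3 + (o + o*o))/(6 - 4 + (-4)²) = (-3 + (o + o²))/(6 - 4 + 16) = (-3 + o + o²)/18 = -⅙ + o/18 + o²/18)
s(-4)*(-31364) = (-⅙ + (1/18)*(-4)*(1 - 4))*(-31364) = (-⅙ + (1/18)*(-4)*(-3))*(-31364) = (-⅙ + ⅔)*(-31364) = (½)*(-31364) = -15682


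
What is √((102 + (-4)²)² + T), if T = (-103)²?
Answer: √24533 ≈ 156.63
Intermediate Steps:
T = 10609
√((102 + (-4)²)² + T) = √((102 + (-4)²)² + 10609) = √((102 + 16)² + 10609) = √(118² + 10609) = √(13924 + 10609) = √24533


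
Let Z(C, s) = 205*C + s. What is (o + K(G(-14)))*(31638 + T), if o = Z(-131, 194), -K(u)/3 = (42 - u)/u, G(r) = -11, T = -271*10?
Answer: -8479143936/11 ≈ -7.7083e+8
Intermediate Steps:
T = -2710
Z(C, s) = s + 205*C
K(u) = -3*(42 - u)/u
o = -26661 (o = 194 + 205*(-131) = 194 - 26855 = -26661)
(o + K(G(-14)))*(31638 + T) = (-26661 + (3 - 126/(-11)))*(31638 - 2710) = (-26661 + (3 - 126*(-1/11)))*28928 = (-26661 + (3 + 126/11))*28928 = (-26661 + 159/11)*28928 = -293112/11*28928 = -8479143936/11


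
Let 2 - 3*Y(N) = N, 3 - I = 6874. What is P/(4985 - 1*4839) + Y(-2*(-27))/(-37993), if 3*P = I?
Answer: -261042311/16640934 ≈ -15.687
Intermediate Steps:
I = -6871 (I = 3 - 1*6874 = 3 - 6874 = -6871)
P = -6871/3 (P = (⅓)*(-6871) = -6871/3 ≈ -2290.3)
Y(N) = ⅔ - N/3
P/(4985 - 1*4839) + Y(-2*(-27))/(-37993) = -6871/(3*(4985 - 1*4839)) + (⅔ - (-2)*(-27)/3)/(-37993) = -6871/(3*(4985 - 4839)) + (⅔ - ⅓*54)*(-1/37993) = -6871/3/146 + (⅔ - 18)*(-1/37993) = -6871/3*1/146 - 52/3*(-1/37993) = -6871/438 + 52/113979 = -261042311/16640934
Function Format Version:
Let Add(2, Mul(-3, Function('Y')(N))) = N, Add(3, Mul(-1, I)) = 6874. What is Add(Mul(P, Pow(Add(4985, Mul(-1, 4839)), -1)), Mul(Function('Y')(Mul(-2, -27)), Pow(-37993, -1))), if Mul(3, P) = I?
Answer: Rational(-261042311, 16640934) ≈ -15.687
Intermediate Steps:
I = -6871 (I = Add(3, Mul(-1, 6874)) = Add(3, -6874) = -6871)
P = Rational(-6871, 3) (P = Mul(Rational(1, 3), -6871) = Rational(-6871, 3) ≈ -2290.3)
Function('Y')(N) = Add(Rational(2, 3), Mul(Rational(-1, 3), N))
Add(Mul(P, Pow(Add(4985, Mul(-1, 4839)), -1)), Mul(Function('Y')(Mul(-2, -27)), Pow(-37993, -1))) = Add(Mul(Rational(-6871, 3), Pow(Add(4985, Mul(-1, 4839)), -1)), Mul(Add(Rational(2, 3), Mul(Rational(-1, 3), Mul(-2, -27))), Pow(-37993, -1))) = Add(Mul(Rational(-6871, 3), Pow(Add(4985, -4839), -1)), Mul(Add(Rational(2, 3), Mul(Rational(-1, 3), 54)), Rational(-1, 37993))) = Add(Mul(Rational(-6871, 3), Pow(146, -1)), Mul(Add(Rational(2, 3), -18), Rational(-1, 37993))) = Add(Mul(Rational(-6871, 3), Rational(1, 146)), Mul(Rational(-52, 3), Rational(-1, 37993))) = Add(Rational(-6871, 438), Rational(52, 113979)) = Rational(-261042311, 16640934)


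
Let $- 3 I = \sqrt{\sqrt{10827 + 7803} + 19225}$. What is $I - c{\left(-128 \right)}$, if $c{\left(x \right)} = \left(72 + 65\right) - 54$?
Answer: $-83 - \frac{\sqrt{19225 + 9 \sqrt{230}}}{3} \approx -129.38$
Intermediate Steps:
$I = - \frac{\sqrt{19225 + 9 \sqrt{230}}}{3}$ ($I = - \frac{\sqrt{\sqrt{10827 + 7803} + 19225}}{3} = - \frac{\sqrt{\sqrt{18630} + 19225}}{3} = - \frac{\sqrt{9 \sqrt{230} + 19225}}{3} = - \frac{\sqrt{19225 + 9 \sqrt{230}}}{3} \approx -46.382$)
$c{\left(x \right)} = 83$ ($c{\left(x \right)} = 137 - 54 = 83$)
$I - c{\left(-128 \right)} = - \frac{\sqrt{19225 + 9 \sqrt{230}}}{3} - 83 = -83 - \frac{\sqrt{19225 + 9 \sqrt{230}}}{3}$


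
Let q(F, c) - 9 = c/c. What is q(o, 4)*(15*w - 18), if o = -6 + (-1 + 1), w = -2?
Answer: -480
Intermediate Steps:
o = -6 (o = -6 + 0 = -6)
q(F, c) = 10 (q(F, c) = 9 + c/c = 9 + 1 = 10)
q(o, 4)*(15*w - 18) = 10*(15*(-2) - 18) = 10*(-30 - 18) = 10*(-48) = -480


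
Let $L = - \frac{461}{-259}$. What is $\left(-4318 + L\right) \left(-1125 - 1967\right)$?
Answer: $\frac{3456549892}{259} \approx 1.3346 \cdot 10^{7}$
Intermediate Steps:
$L = \frac{461}{259}$ ($L = \left(-461\right) \left(- \frac{1}{259}\right) = \frac{461}{259} \approx 1.7799$)
$\left(-4318 + L\right) \left(-1125 - 1967\right) = \left(-4318 + \frac{461}{259}\right) \left(-1125 - 1967\right) = \left(- \frac{1117901}{259}\right) \left(-3092\right) = \frac{3456549892}{259}$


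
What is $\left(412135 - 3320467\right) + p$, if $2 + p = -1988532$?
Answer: $-4896866$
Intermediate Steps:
$p = -1988534$ ($p = -2 - 1988532 = -1988534$)
$\left(412135 - 3320467\right) + p = \left(412135 - 3320467\right) - 1988534 = -2908332 - 1988534 = -4896866$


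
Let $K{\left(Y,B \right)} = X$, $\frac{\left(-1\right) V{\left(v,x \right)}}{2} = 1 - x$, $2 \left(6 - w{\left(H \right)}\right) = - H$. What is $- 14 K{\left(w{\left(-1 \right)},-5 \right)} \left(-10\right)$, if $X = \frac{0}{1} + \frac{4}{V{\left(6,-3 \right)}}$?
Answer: $-70$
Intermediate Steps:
$w{\left(H \right)} = 6 + \frac{H}{2}$ ($w{\left(H \right)} = 6 - \frac{\left(-1\right) H}{2} = 6 + \frac{H}{2}$)
$V{\left(v,x \right)} = -2 + 2 x$ ($V{\left(v,x \right)} = - 2 \left(1 - x\right) = -2 + 2 x$)
$X = - \frac{1}{2}$ ($X = \frac{0}{1} + \frac{4}{-2 + 2 \left(-3\right)} = 0 \cdot 1 + \frac{4}{-2 - 6} = 0 + \frac{4}{-8} = 0 + 4 \left(- \frac{1}{8}\right) = 0 - \frac{1}{2} = - \frac{1}{2} \approx -0.5$)
$K{\left(Y,B \right)} = - \frac{1}{2}$
$- 14 K{\left(w{\left(-1 \right)},-5 \right)} \left(-10\right) = \left(-14\right) \left(- \frac{1}{2}\right) \left(-10\right) = 7 \left(-10\right) = -70$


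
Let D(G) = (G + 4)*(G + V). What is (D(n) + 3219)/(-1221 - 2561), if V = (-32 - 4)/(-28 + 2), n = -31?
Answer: -26121/24583 ≈ -1.0626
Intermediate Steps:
V = 18/13 (V = -36/(-26) = -36*(-1/26) = 18/13 ≈ 1.3846)
D(G) = (4 + G)*(18/13 + G) (D(G) = (G + 4)*(G + 18/13) = (4 + G)*(18/13 + G))
(D(n) + 3219)/(-1221 - 2561) = ((72/13 + (-31)² + (70/13)*(-31)) + 3219)/(-1221 - 2561) = ((72/13 + 961 - 2170/13) + 3219)/(-3782) = (10395/13 + 3219)*(-1/3782) = (52242/13)*(-1/3782) = -26121/24583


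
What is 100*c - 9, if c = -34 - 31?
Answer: -6509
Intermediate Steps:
c = -65
100*c - 9 = 100*(-65) - 9 = -6500 - 9 = -6509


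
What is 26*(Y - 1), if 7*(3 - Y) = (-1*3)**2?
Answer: 130/7 ≈ 18.571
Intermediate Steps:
Y = 12/7 (Y = 3 - (-1*3)**2/7 = 3 - 1/7*(-3)**2 = 3 - 1/7*9 = 3 - 9/7 = 12/7 ≈ 1.7143)
26*(Y - 1) = 26*(12/7 - 1) = 26*(5/7) = 130/7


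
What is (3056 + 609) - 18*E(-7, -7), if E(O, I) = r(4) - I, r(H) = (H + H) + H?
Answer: 3323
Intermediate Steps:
r(H) = 3*H (r(H) = 2*H + H = 3*H)
E(O, I) = 12 - I (E(O, I) = 3*4 - I = 12 - I)
(3056 + 609) - 18*E(-7, -7) = (3056 + 609) - 18*(12 - 1*(-7)) = 3665 - 18*(12 + 7) = 3665 - 18*19 = 3665 - 342 = 3323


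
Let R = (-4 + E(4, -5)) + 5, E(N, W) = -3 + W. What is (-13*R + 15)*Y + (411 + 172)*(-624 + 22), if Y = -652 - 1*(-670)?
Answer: -349058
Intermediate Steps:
R = -7 (R = (-4 + (-3 - 5)) + 5 = (-4 - 8) + 5 = -12 + 5 = -7)
Y = 18 (Y = -652 + 670 = 18)
(-13*R + 15)*Y + (411 + 172)*(-624 + 22) = (-13*(-7) + 15)*18 + (411 + 172)*(-624 + 22) = (91 + 15)*18 + 583*(-602) = 106*18 - 350966 = 1908 - 350966 = -349058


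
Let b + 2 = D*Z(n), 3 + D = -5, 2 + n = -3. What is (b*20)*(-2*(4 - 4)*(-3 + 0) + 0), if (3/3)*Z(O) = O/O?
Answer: 0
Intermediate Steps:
n = -5 (n = -2 - 3 = -5)
Z(O) = 1 (Z(O) = O/O = 1)
D = -8 (D = -3 - 5 = -8)
b = -10 (b = -2 - 8*1 = -2 - 8 = -10)
(b*20)*(-2*(4 - 4)*(-3 + 0) + 0) = (-10*20)*(-2*(4 - 4)*(-3 + 0) + 0) = -200*(-0*(-3) + 0) = -200*(-2*0 + 0) = -200*(0 + 0) = -200*0 = 0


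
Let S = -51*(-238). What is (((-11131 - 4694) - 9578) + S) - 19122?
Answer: -32387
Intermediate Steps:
S = 12138
(((-11131 - 4694) - 9578) + S) - 19122 = (((-11131 - 4694) - 9578) + 12138) - 19122 = ((-15825 - 9578) + 12138) - 19122 = (-25403 + 12138) - 19122 = -13265 - 19122 = -32387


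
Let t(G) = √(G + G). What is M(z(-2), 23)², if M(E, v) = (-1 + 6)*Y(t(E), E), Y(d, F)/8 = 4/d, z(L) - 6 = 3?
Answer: 12800/9 ≈ 1422.2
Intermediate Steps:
t(G) = √2*√G (t(G) = √(2*G) = √2*√G)
z(L) = 9 (z(L) = 6 + 3 = 9)
Y(d, F) = 32/d (Y(d, F) = 8*(4/d) = 32/d)
M(E, v) = 80*√2/√E (M(E, v) = (-1 + 6)*(32/((√2*√E))) = 5*(32*(√2/(2*√E))) = 5*(16*√2/√E) = 80*√2/√E)
M(z(-2), 23)² = (80*√2/√9)² = (80*√2*(⅓))² = (80*√2/3)² = 12800/9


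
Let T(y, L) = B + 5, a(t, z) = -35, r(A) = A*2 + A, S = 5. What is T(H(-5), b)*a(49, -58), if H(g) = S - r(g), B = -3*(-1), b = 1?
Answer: -280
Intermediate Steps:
B = 3
r(A) = 3*A (r(A) = 2*A + A = 3*A)
H(g) = 5 - 3*g
T(y, L) = 8 (T(y, L) = 3 + 5 = 8)
T(H(-5), b)*a(49, -58) = 8*(-35) = -280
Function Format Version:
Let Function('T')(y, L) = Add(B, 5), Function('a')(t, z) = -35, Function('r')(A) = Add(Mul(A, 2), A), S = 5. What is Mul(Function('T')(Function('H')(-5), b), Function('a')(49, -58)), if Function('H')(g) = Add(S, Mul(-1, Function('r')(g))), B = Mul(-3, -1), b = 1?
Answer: -280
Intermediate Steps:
B = 3
Function('r')(A) = Mul(3, A) (Function('r')(A) = Add(Mul(2, A), A) = Mul(3, A))
Function('H')(g) = Add(5, Mul(-3, g)) (Function('H')(g) = Add(5, Mul(-1, Mul(3, g))) = Add(5, Mul(-3, g)))
Function('T')(y, L) = 8 (Function('T')(y, L) = Add(3, 5) = 8)
Mul(Function('T')(Function('H')(-5), b), Function('a')(49, -58)) = Mul(8, -35) = -280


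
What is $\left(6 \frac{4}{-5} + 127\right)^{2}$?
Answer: $\frac{373321}{25} \approx 14933.0$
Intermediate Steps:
$\left(6 \frac{4}{-5} + 127\right)^{2} = \left(6 \cdot 4 \left(- \frac{1}{5}\right) + 127\right)^{2} = \left(6 \left(- \frac{4}{5}\right) + 127\right)^{2} = \left(- \frac{24}{5} + 127\right)^{2} = \left(\frac{611}{5}\right)^{2} = \frac{373321}{25}$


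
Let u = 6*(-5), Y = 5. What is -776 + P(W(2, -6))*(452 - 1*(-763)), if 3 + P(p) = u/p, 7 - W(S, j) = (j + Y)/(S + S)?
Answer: -274009/29 ≈ -9448.6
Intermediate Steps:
W(S, j) = 7 - (5 + j)/(2*S) (W(S, j) = 7 - (j + 5)/(S + S) = 7 - (5 + j)/(2*S))
u = -30
P(p) = -3 - 30/p
-776 + P(W(2, -6))*(452 - 1*(-763)) = -776 + (-3 - 30*4/(-5 - 1*(-6) + 14*2))*(452 - 1*(-763)) = -776 + (-3 - 30*4/(-5 + 6 + 28))*(452 + 763) = -776 + (-3 - 30/((½)*(½)*29))*1215 = -776 + (-3 - 30/29/4)*1215 = -776 + (-3 - 30*4/29)*1215 = -776 + (-3 - 120/29)*1215 = -776 - 207/29*1215 = -776 - 251505/29 = -274009/29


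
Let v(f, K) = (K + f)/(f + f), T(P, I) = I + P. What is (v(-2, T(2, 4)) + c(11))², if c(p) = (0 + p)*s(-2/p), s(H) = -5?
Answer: 3136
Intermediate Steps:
c(p) = -5*p (c(p) = (0 + p)*(-5) = p*(-5) = -5*p)
v(f, K) = (K + f)/(2*f) (v(f, K) = (K + f)/((2*f)) = (K + f)*(1/(2*f)) = (K + f)/(2*f))
(v(-2, T(2, 4)) + c(11))² = ((½)*((4 + 2) - 2)/(-2) - 5*11)² = ((½)*(-½)*(6 - 2) - 55)² = ((½)*(-½)*4 - 55)² = (-1 - 55)² = (-56)² = 3136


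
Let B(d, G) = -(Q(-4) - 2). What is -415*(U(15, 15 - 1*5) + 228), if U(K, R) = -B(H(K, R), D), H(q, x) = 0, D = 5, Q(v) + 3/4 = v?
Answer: -367275/4 ≈ -91819.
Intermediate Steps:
Q(v) = -¾ + v
B(d, G) = 27/4 (B(d, G) = -((-¾ - 4) - 2) = -(-19/4 - 2) = -1*(-27/4) = 27/4)
U(K, R) = -27/4 (U(K, R) = -1*27/4 = -27/4)
-415*(U(15, 15 - 1*5) + 228) = -415*(-27/4 + 228) = -415*885/4 = -367275/4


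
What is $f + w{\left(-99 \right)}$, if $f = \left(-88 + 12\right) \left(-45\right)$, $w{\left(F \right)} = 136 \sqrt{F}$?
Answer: $3420 + 408 i \sqrt{11} \approx 3420.0 + 1353.2 i$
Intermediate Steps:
$f = 3420$ ($f = \left(-76\right) \left(-45\right) = 3420$)
$f + w{\left(-99 \right)} = 3420 + 136 \sqrt{-99} = 3420 + 136 \cdot 3 i \sqrt{11} = 3420 + 408 i \sqrt{11}$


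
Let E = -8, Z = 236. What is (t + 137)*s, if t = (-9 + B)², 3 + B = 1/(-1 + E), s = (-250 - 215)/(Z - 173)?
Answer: -3561590/1701 ≈ -2093.8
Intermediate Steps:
s = -155/21 (s = (-250 - 215)/(236 - 173) = -465/63 = -465*1/63 = -155/21 ≈ -7.3810)
B = -28/9 (B = -3 + 1/(-1 - 8) = -3 + 1/(-9) = -3 - ⅑ = -28/9 ≈ -3.1111)
t = 11881/81 (t = (-9 - 28/9)² = (-109/9)² = 11881/81 ≈ 146.68)
(t + 137)*s = (11881/81 + 137)*(-155/21) = (22978/81)*(-155/21) = -3561590/1701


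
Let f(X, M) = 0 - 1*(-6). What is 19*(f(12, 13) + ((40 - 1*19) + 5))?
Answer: 608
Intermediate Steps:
f(X, M) = 6 (f(X, M) = 0 + 6 = 6)
19*(f(12, 13) + ((40 - 1*19) + 5)) = 19*(6 + ((40 - 1*19) + 5)) = 19*(6 + ((40 - 19) + 5)) = 19*(6 + (21 + 5)) = 19*(6 + 26) = 19*32 = 608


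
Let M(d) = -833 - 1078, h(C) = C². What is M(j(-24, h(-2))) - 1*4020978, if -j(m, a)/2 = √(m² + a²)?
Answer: -4022889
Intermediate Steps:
j(m, a) = -2*√(a² + m²) (j(m, a) = -2*√(m² + a²) = -2*√(a² + m²))
M(d) = -1911
M(j(-24, h(-2))) - 1*4020978 = -1911 - 1*4020978 = -1911 - 4020978 = -4022889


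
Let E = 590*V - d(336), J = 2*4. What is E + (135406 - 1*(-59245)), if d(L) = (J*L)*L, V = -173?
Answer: -810587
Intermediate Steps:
J = 8
d(L) = 8*L² (d(L) = (8*L)*L = 8*L²)
E = -1005238 (E = 590*(-173) - 8*336² = -102070 - 8*112896 = -102070 - 1*903168 = -102070 - 903168 = -1005238)
E + (135406 - 1*(-59245)) = -1005238 + (135406 - 1*(-59245)) = -1005238 + (135406 + 59245) = -1005238 + 194651 = -810587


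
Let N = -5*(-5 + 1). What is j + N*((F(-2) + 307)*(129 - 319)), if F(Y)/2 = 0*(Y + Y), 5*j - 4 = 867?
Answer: -5832129/5 ≈ -1.1664e+6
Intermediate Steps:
j = 871/5 (j = ⅘ + (⅕)*867 = ⅘ + 867/5 = 871/5 ≈ 174.20)
F(Y) = 0 (F(Y) = 2*(0*(Y + Y)) = 2*(0*(2*Y)) = 2*0 = 0)
N = 20 (N = -5*(-4) = 20)
j + N*((F(-2) + 307)*(129 - 319)) = 871/5 + 20*((0 + 307)*(129 - 319)) = 871/5 + 20*(307*(-190)) = 871/5 + 20*(-58330) = 871/5 - 1166600 = -5832129/5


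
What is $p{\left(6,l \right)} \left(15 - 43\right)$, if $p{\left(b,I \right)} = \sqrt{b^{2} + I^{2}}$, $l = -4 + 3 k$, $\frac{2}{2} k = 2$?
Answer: $- 56 \sqrt{10} \approx -177.09$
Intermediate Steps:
$k = 2$
$l = 2$ ($l = -4 + 3 \cdot 2 = -4 + 6 = 2$)
$p{\left(b,I \right)} = \sqrt{I^{2} + b^{2}}$
$p{\left(6,l \right)} \left(15 - 43\right) = \sqrt{2^{2} + 6^{2}} \left(15 - 43\right) = \sqrt{4 + 36} \left(-28\right) = \sqrt{40} \left(-28\right) = 2 \sqrt{10} \left(-28\right) = - 56 \sqrt{10}$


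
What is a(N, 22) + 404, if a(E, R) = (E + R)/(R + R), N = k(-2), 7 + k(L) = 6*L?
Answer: 17779/44 ≈ 404.07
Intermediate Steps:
k(L) = -7 + 6*L
N = -19 (N = -7 + 6*(-2) = -7 - 12 = -19)
a(E, R) = (E + R)/(2*R) (a(E, R) = (E + R)/((2*R)) = (E + R)*(1/(2*R)) = (E + R)/(2*R))
a(N, 22) + 404 = (½)*(-19 + 22)/22 + 404 = (½)*(1/22)*3 + 404 = 3/44 + 404 = 17779/44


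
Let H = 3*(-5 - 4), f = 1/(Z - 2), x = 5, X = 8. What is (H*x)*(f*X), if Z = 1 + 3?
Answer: -540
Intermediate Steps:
Z = 4
f = ½ (f = 1/(4 - 2) = 1/2 = ½ ≈ 0.50000)
H = -27 (H = 3*(-9) = -27)
(H*x)*(f*X) = (-27*5)*((½)*8) = -135*4 = -540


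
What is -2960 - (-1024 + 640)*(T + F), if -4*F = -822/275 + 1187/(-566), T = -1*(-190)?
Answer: 5485750496/77825 ≈ 70488.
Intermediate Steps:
T = 190
F = 791677/622600 (F = -(-822/275 + 1187/(-566))/4 = -(-822*1/275 + 1187*(-1/566))/4 = -(-822/275 - 1187/566)/4 = -1/4*(-791677/155650) = 791677/622600 ≈ 1.2716)
-2960 - (-1024 + 640)*(T + F) = -2960 - (-1024 + 640)*(190 + 791677/622600) = -2960 - (-384)*119085677/622600 = -2960 - 1*(-5716112496/77825) = -2960 + 5716112496/77825 = 5485750496/77825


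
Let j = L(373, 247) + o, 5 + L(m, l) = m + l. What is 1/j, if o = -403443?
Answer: -1/402828 ≈ -2.4824e-6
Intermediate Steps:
L(m, l) = -5 + l + m (L(m, l) = -5 + (m + l) = -5 + (l + m) = -5 + l + m)
j = -402828 (j = (-5 + 247 + 373) - 403443 = 615 - 403443 = -402828)
1/j = 1/(-402828) = -1/402828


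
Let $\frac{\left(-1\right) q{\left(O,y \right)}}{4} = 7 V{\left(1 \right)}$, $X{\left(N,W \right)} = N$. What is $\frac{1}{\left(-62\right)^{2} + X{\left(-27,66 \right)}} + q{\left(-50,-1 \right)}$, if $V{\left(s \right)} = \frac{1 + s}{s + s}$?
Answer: $- \frac{106875}{3817} \approx -28.0$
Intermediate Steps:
$V{\left(s \right)} = \frac{1 + s}{2 s}$
$q{\left(O,y \right)} = -28$ ($q{\left(O,y \right)} = - 4 \cdot 7 \frac{1 + 1}{2 \cdot 1} = - 4 \cdot 7 \cdot \frac{1}{2} \cdot 1 \cdot 2 = - 4 \cdot 7 \cdot 1 = \left(-4\right) 7 = -28$)
$\frac{1}{\left(-62\right)^{2} + X{\left(-27,66 \right)}} + q{\left(-50,-1 \right)} = \frac{1}{\left(-62\right)^{2} - 27} - 28 = \frac{1}{3844 - 27} - 28 = \frac{1}{3817} - 28 = - \frac{106875}{3817}$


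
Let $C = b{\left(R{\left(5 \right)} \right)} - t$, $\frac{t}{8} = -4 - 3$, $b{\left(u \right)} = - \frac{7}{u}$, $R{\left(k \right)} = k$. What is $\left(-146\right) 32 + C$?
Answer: $- \frac{23087}{5} \approx -4617.4$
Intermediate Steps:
$t = -56$ ($t = 8 \left(-4 - 3\right) = 8 \left(-7\right) = -56$)
$C = \frac{273}{5}$ ($C = - \frac{7}{5} - -56 = \left(-7\right) \frac{1}{5} + 56 = - \frac{7}{5} + 56 = \frac{273}{5} \approx 54.6$)
$\left(-146\right) 32 + C = \left(-146\right) 32 + \frac{273}{5} = -4672 + \frac{273}{5} = - \frac{23087}{5}$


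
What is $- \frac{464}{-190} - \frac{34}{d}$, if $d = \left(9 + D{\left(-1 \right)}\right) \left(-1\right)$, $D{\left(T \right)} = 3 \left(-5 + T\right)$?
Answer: $- \frac{1142}{855} \approx -1.3357$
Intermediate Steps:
$D{\left(T \right)} = -15 + 3 T$
$d = 9$ ($d = \left(9 + \left(-15 + 3 \left(-1\right)\right)\right) \left(-1\right) = \left(9 - 18\right) \left(-1\right) = \left(-9\right) \left(-1\right) = 9$)
$- \frac{464}{-190} - \frac{34}{d} = - \frac{464}{-190} - \frac{34}{9} = \left(-464\right) \left(- \frac{1}{190}\right) - \frac{34}{9} = \frac{232}{95} - \frac{34}{9} = - \frac{1142}{855}$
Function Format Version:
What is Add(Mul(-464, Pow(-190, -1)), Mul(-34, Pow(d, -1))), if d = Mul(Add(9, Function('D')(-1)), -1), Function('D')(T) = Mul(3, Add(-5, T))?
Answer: Rational(-1142, 855) ≈ -1.3357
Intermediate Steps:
Function('D')(T) = Add(-15, Mul(3, T))
d = 9 (d = Mul(Add(9, Add(-15, Mul(3, -1))), -1) = Mul(Add(9, Add(-15, -3)), -1) = Mul(Add(9, -18), -1) = Mul(-9, -1) = 9)
Add(Mul(-464, Pow(-190, -1)), Mul(-34, Pow(d, -1))) = Add(Mul(-464, Pow(-190, -1)), Mul(-34, Pow(9, -1))) = Add(Mul(-464, Rational(-1, 190)), Mul(-34, Rational(1, 9))) = Add(Rational(232, 95), Rational(-34, 9)) = Rational(-1142, 855)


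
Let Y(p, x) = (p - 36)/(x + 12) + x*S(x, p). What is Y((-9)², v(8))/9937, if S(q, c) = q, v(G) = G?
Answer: 265/39748 ≈ 0.0066670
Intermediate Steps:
Y(p, x) = x² + (-36 + p)/(12 + x) (Y(p, x) = (p - 36)/(x + 12) + x*x = (-36 + p)/(12 + x) + x² = x² + (-36 + p)/(12 + x))
Y((-9)², v(8))/9937 = ((-36 + (-9)² + 8³ + 12*8²)/(12 + 8))/9937 = ((-36 + 81 + 512 + 12*64)/20)*(1/9937) = ((-36 + 81 + 512 + 768)/20)*(1/9937) = ((1/20)*1325)*(1/9937) = (265/4)*(1/9937) = 265/39748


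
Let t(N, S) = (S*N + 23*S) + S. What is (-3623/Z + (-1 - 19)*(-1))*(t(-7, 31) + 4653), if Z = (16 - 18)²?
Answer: -4588185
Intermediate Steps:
Z = 4 (Z = (-2)² = 4)
t(N, S) = 24*S + N*S (t(N, S) = (N*S + 23*S) + S = (23*S + N*S) + S = 24*S + N*S)
(-3623/Z + (-1 - 19)*(-1))*(t(-7, 31) + 4653) = (-3623/4 + (-1 - 19)*(-1))*(31*(24 - 7) + 4653) = (-3623*¼ - 20*(-1))*(31*17 + 4653) = (-3623/4 + 20)*(527 + 4653) = -3543/4*5180 = -4588185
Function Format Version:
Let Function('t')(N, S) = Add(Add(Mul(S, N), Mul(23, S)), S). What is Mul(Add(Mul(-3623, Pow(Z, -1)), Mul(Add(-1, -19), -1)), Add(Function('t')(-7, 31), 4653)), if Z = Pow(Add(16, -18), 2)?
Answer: -4588185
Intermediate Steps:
Z = 4 (Z = Pow(-2, 2) = 4)
Function('t')(N, S) = Add(Mul(24, S), Mul(N, S)) (Function('t')(N, S) = Add(Add(Mul(N, S), Mul(23, S)), S) = Add(Add(Mul(23, S), Mul(N, S)), S) = Add(Mul(24, S), Mul(N, S)))
Mul(Add(Mul(-3623, Pow(Z, -1)), Mul(Add(-1, -19), -1)), Add(Function('t')(-7, 31), 4653)) = Mul(Add(Mul(-3623, Pow(4, -1)), Mul(Add(-1, -19), -1)), Add(Mul(31, Add(24, -7)), 4653)) = Mul(Add(Mul(-3623, Rational(1, 4)), Mul(-20, -1)), Add(Mul(31, 17), 4653)) = Mul(Add(Rational(-3623, 4), 20), Add(527, 4653)) = Mul(Rational(-3543, 4), 5180) = -4588185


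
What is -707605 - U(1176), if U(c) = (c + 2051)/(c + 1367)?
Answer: -1799442742/2543 ≈ -7.0761e+5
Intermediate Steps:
U(c) = (2051 + c)/(1367 + c)
-707605 - U(1176) = -707605 - (2051 + 1176)/(1367 + 1176) = -707605 - 3227/2543 = -1799442742/2543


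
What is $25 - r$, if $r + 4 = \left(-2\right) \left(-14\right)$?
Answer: $1$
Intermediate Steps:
$r = 24$ ($r = -4 - -28 = -4 + 28 = 24$)
$25 - r = 25 - 24 = 1$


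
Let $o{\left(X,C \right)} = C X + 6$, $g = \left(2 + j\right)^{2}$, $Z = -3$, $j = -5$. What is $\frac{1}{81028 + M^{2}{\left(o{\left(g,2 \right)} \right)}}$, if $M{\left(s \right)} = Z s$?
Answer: $\frac{1}{86212} \approx 1.1599 \cdot 10^{-5}$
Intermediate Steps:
$g = 9$ ($g = \left(2 - 5\right)^{2} = \left(-3\right)^{2} = 9$)
$o{\left(X,C \right)} = 6 + C X$
$M{\left(s \right)} = - 3 s$
$\frac{1}{81028 + M^{2}{\left(o{\left(g,2 \right)} \right)}} = \frac{1}{81028 + \left(- 3 \left(6 + 2 \cdot 9\right)\right)^{2}} = \frac{1}{81028 + \left(- 3 \left(6 + 18\right)\right)^{2}} = \frac{1}{81028 + \left(\left(-3\right) 24\right)^{2}} = \frac{1}{81028 + \left(-72\right)^{2}} = \frac{1}{81028 + 5184} = \frac{1}{86212}$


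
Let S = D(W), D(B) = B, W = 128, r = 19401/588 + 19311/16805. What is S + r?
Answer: 534066731/3293780 ≈ 162.14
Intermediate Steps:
r = 112462891/3293780 (r = 19401*(1/588) + 19311*(1/16805) = 6467/196 + 19311/16805 = 112462891/3293780 ≈ 34.144)
S = 128
S + r = 128 + 112462891/3293780 = 534066731/3293780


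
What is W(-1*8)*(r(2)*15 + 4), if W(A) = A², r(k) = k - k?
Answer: 256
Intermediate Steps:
r(k) = 0
W(-1*8)*(r(2)*15 + 4) = (-1*8)²*(0*15 + 4) = (-8)²*(0 + 4) = 64*4 = 256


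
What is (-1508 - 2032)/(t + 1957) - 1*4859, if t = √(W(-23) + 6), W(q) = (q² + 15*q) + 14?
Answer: -3723034567/765929 + 1416*√51/765929 ≈ -4860.8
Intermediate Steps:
W(q) = 14 + q² + 15*q
t = 2*√51 (t = √((14 + (-23)² + 15*(-23)) + 6) = √((14 + 529 - 345) + 6) = √(198 + 6) = √204 = 2*√51 ≈ 14.283)
(-1508 - 2032)/(t + 1957) - 1*4859 = (-1508 - 2032)/(2*√51 + 1957) - 1*4859 = -3540/(1957 + 2*√51) - 4859 = -4859 - 3540/(1957 + 2*√51)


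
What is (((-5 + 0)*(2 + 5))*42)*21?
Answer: -30870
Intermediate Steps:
(((-5 + 0)*(2 + 5))*42)*21 = (-5*7*42)*21 = -35*42*21 = -1470*21 = -30870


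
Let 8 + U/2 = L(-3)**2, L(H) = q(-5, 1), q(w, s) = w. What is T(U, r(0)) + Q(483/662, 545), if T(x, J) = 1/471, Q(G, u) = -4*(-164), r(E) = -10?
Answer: 308977/471 ≈ 656.00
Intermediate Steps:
L(H) = -5
Q(G, u) = 656
U = 34 (U = -16 + 2*(-5)**2 = -16 + 2*25 = -16 + 50 = 34)
T(x, J) = 1/471
T(U, r(0)) + Q(483/662, 545) = 1/471 + 656 = 308977/471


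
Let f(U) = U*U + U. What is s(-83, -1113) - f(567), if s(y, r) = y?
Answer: -322139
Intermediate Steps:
f(U) = U + U² (f(U) = U² + U = U + U²)
s(-83, -1113) - f(567) = -83 - 567*(1 + 567) = -83 - 567*568 = -83 - 1*322056 = -83 - 322056 = -322139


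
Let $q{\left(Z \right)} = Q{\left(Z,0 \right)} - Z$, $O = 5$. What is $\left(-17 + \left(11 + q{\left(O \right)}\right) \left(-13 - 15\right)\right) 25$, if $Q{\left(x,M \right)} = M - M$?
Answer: $-4625$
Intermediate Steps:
$Q{\left(x,M \right)} = 0$
$q{\left(Z \right)} = - Z$ ($q{\left(Z \right)} = 0 - Z = - Z$)
$\left(-17 + \left(11 + q{\left(O \right)}\right) \left(-13 - 15\right)\right) 25 = \left(-17 + \left(11 - 5\right) \left(-13 - 15\right)\right) 25 = \left(-17 + \left(11 - 5\right) \left(-28\right)\right) 25 = \left(-17 + 6 \left(-28\right)\right) 25 = \left(-17 - 168\right) 25 = \left(-185\right) 25 = -4625$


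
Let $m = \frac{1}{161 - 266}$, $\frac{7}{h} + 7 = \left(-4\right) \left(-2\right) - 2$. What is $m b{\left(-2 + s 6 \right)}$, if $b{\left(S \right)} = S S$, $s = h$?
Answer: $- \frac{1936}{105} \approx -18.438$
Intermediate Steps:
$h = -7$ ($h = \frac{7}{-7 - -6} = \frac{7}{-7 + \left(8 - 2\right)} = \frac{7}{-7 + 6} = \frac{7}{-1} = 7 \left(-1\right) = -7$)
$s = -7$
$b{\left(S \right)} = S^{2}$
$m = - \frac{1}{105}$ ($m = \frac{1}{161 - 266} = \frac{1}{-105} = - \frac{1}{105} \approx -0.0095238$)
$m b{\left(-2 + s 6 \right)} = - \frac{\left(-2 - 42\right)^{2}}{105} = - \frac{\left(-44\right)^{2}}{105} = \left(- \frac{1}{105}\right) 1936 = - \frac{1936}{105}$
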